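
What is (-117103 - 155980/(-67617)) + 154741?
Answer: 231374966/6147 ≈ 37640.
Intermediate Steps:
(-117103 - 155980/(-67617)) + 154741 = (-117103 - 155980*(-1/67617)) + 154741 = (-117103 + 14180/6147) + 154741 = -719817961/6147 + 154741 = 231374966/6147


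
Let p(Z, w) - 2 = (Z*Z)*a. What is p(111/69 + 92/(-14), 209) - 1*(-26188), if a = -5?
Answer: 675678985/25921 ≈ 26067.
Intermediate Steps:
p(Z, w) = 2 - 5*Z² (p(Z, w) = 2 + (Z*Z)*(-5) = 2 + Z²*(-5) = 2 - 5*Z²)
p(111/69 + 92/(-14), 209) - 1*(-26188) = (2 - 5*(111/69 + 92/(-14))²) - 1*(-26188) = (2 - 5*(111*(1/69) + 92*(-1/14))²) + 26188 = (2 - 5*(37/23 - 46/7)²) + 26188 = (2 - 5*(-799/161)²) + 26188 = (2 - 5*638401/25921) + 26188 = (2 - 3192005/25921) + 26188 = -3140163/25921 + 26188 = 675678985/25921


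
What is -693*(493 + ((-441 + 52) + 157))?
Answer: -180873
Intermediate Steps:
-693*(493 + ((-441 + 52) + 157)) = -693*(493 + (-389 + 157)) = -693*(493 - 232) = -693*261 = -180873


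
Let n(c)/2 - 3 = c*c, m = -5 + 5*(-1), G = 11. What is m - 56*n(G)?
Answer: -13898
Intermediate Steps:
m = -10 (m = -5 - 5 = -10)
n(c) = 6 + 2*c² (n(c) = 6 + 2*(c*c) = 6 + 2*c²)
m - 56*n(G) = -10 - 56*(6 + 2*11²) = -10 - 56*(6 + 2*121) = -10 - 56*(6 + 242) = -10 - 56*248 = -10 - 13888 = -13898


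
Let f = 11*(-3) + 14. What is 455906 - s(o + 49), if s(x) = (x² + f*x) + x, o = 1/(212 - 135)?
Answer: 2694054362/5929 ≈ 4.5439e+5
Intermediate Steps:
o = 1/77 ≈ 0.012987
f = -19 (f = -33 + 14 = -19)
s(x) = x² - 18*x (s(x) = (x² - 19*x) + x = x² - 18*x)
455906 - s(o + 49) = 455906 - (1/77 + 49)*(-18 + (1/77 + 49)) = 455906 - 3774*(-18 + 3774/77)/77 = 455906 - 3774*2388/(77*77) = 455906 - 1*9012312/5929 = 455906 - 9012312/5929 = 2694054362/5929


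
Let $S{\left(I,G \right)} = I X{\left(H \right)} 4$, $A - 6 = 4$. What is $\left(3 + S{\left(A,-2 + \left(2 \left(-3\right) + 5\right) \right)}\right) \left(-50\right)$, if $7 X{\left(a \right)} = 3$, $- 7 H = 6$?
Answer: $- \frac{7050}{7} \approx -1007.1$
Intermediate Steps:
$H = - \frac{6}{7}$ ($H = \left(- \frac{1}{7}\right) 6 = - \frac{6}{7} \approx -0.85714$)
$X{\left(a \right)} = \frac{3}{7}$ ($X{\left(a \right)} = \frac{1}{7} \cdot 3 = \frac{3}{7}$)
$A = 10$ ($A = 6 + 4 = 10$)
$S{\left(I,G \right)} = \frac{12 I}{7}$ ($S{\left(I,G \right)} = I \frac{3}{7} \cdot 4 = \frac{3 I}{7} \cdot 4 = \frac{12 I}{7}$)
$\left(3 + S{\left(A,-2 + \left(2 \left(-3\right) + 5\right) \right)}\right) \left(-50\right) = \left(3 + \frac{12}{7} \cdot 10\right) \left(-50\right) = \left(3 + \frac{120}{7}\right) \left(-50\right) = \frac{141}{7} \left(-50\right) = - \frac{7050}{7}$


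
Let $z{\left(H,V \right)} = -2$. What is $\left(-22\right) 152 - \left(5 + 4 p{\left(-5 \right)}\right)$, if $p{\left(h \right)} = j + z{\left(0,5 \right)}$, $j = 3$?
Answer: $-3353$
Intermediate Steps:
$p{\left(h \right)} = 1$ ($p{\left(h \right)} = 3 - 2 = 1$)
$\left(-22\right) 152 - \left(5 + 4 p{\left(-5 \right)}\right) = \left(-22\right) 152 - 9 = -3344 - 9 = -3353$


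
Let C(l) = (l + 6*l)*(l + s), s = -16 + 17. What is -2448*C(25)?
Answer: -11138400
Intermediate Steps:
s = 1
C(l) = 7*l*(1 + l) (C(l) = (l + 6*l)*(l + 1) = (7*l)*(1 + l) = 7*l*(1 + l))
-2448*C(25) = -17136*25*(1 + 25) = -17136*25*26 = -2448*4550 = -11138400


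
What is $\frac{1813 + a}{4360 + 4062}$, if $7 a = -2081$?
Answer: $\frac{5305}{29477} \approx 0.17997$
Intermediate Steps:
$a = - \frac{2081}{7}$ ($a = \frac{1}{7} \left(-2081\right) = - \frac{2081}{7} \approx -297.29$)
$\frac{1813 + a}{4360 + 4062} = \frac{1813 - \frac{2081}{7}}{4360 + 4062} = \frac{10610}{7 \cdot 8422} = \frac{10610}{7} \cdot \frac{1}{8422} = \frac{5305}{29477}$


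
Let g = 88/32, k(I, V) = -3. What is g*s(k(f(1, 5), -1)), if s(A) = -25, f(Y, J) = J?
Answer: -275/4 ≈ -68.750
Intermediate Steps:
g = 11/4 (g = 88*(1/32) = 11/4 ≈ 2.7500)
g*s(k(f(1, 5), -1)) = (11/4)*(-25) = -275/4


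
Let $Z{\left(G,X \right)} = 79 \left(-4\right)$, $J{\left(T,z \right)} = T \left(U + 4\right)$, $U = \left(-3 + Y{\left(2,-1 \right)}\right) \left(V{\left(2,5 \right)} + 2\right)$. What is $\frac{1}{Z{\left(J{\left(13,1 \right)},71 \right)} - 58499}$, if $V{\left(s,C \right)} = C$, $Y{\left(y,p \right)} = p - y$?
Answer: $- \frac{1}{58815} \approx -1.7002 \cdot 10^{-5}$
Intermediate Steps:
$U = -42$ ($U = \left(-3 - 3\right) \left(5 + 2\right) = \left(-3 - 3\right) 7 = \left(-6\right) 7 = -42$)
$J{\left(T,z \right)} = - 38 T$ ($J{\left(T,z \right)} = T \left(-42 + 4\right) = T \left(-38\right) = - 38 T$)
$Z{\left(G,X \right)} = -316$
$\frac{1}{Z{\left(J{\left(13,1 \right)},71 \right)} - 58499} = \frac{1}{-316 - 58499} = \frac{1}{-58815} = - \frac{1}{58815}$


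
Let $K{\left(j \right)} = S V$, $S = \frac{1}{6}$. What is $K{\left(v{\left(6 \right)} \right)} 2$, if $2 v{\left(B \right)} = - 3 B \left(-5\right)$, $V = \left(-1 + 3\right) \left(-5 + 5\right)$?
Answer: $0$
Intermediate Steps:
$V = 0$ ($V = 2 \cdot 0 = 0$)
$S = \frac{1}{6} \approx 0.16667$
$v{\left(B \right)} = \frac{15 B}{2}$ ($v{\left(B \right)} = \frac{- 3 B \left(-5\right)}{2} = \frac{15 B}{2}$)
$K{\left(j \right)} = 0$ ($K{\left(j \right)} = \frac{1}{6} \cdot 0 = 0$)
$K{\left(v{\left(6 \right)} \right)} 2 = 0 \cdot 2 = 0$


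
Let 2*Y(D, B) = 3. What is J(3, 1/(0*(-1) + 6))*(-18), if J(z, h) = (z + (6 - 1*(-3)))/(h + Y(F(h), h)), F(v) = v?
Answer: -648/5 ≈ -129.60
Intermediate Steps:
Y(D, B) = 3/2 (Y(D, B) = (1/2)*3 = 3/2)
J(z, h) = (9 + z)/(3/2 + h) (J(z, h) = (z + (6 - 1*(-3)))/(h + 3/2) = (z + (6 + 3))/(3/2 + h) = (z + 9)/(3/2 + h) = (9 + z)/(3/2 + h))
J(3, 1/(0*(-1) + 6))*(-18) = (2*(9 + 3)/(3 + 2/(0*(-1) + 6)))*(-18) = (2*12/(3 + 2/(0 + 6)))*(-18) = (2*12/(3 + 2/6))*(-18) = (2*12/(3 + 2*(1/6)))*(-18) = (2*12/(3 + 1/3))*(-18) = (2*12/(10/3))*(-18) = (2*(3/10)*12)*(-18) = (36/5)*(-18) = -648/5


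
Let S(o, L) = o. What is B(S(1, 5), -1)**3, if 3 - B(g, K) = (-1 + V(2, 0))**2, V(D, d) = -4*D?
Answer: -474552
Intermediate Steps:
B(g, K) = -78 (B(g, K) = 3 - (-1 - 4*2)**2 = 3 - (-1 - 8)**2 = 3 - 1*(-9)**2 = 3 - 1*81 = 3 - 81 = -78)
B(S(1, 5), -1)**3 = (-78)**3 = -474552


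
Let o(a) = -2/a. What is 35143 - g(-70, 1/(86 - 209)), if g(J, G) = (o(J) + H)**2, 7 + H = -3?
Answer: 42928374/1225 ≈ 35044.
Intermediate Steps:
H = -10 (H = -7 - 3 = -10)
g(J, G) = (-10 - 2/J)**2 (g(J, G) = (-2/J - 10)**2 = (-10 - 2/J)**2)
35143 - g(-70, 1/(86 - 209)) = 35143 - (10 + 2/(-70))**2 = 35143 - (10 + 2*(-1/70))**2 = 35143 - (10 - 1/35)**2 = 35143 - (349/35)**2 = 35143 - 1*121801/1225 = 35143 - 121801/1225 = 42928374/1225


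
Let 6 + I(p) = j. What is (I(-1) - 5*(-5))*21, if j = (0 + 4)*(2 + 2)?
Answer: 735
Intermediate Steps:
j = 16 (j = 4*4 = 16)
I(p) = 10 (I(p) = -6 + 16 = 10)
(I(-1) - 5*(-5))*21 = (10 - 5*(-5))*21 = (10 - 1*(-25))*21 = (10 + 25)*21 = 35*21 = 735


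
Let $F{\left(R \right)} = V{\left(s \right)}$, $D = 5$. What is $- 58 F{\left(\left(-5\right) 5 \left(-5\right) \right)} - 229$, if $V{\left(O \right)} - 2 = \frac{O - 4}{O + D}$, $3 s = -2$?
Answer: $- \frac{3673}{13} \approx -282.54$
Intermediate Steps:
$s = - \frac{2}{3}$ ($s = \frac{1}{3} \left(-2\right) = - \frac{2}{3} \approx -0.66667$)
$V{\left(O \right)} = 2 + \frac{-4 + O}{5 + O}$ ($V{\left(O \right)} = 2 + \frac{O - 4}{O + 5} = 2 + \frac{-4 + O}{5 + O}$)
$F{\left(R \right)} = \frac{12}{13}$ ($F{\left(R \right)} = \frac{3 \left(2 - \frac{2}{3}\right)}{5 - \frac{2}{3}} = 3 \frac{1}{\frac{13}{3}} \cdot \frac{4}{3} = 3 \cdot \frac{3}{13} \cdot \frac{4}{3} = \frac{12}{13}$)
$- 58 F{\left(\left(-5\right) 5 \left(-5\right) \right)} - 229 = \left(-58\right) \frac{12}{13} - 229 = - \frac{696}{13} - 229 = - \frac{3673}{13}$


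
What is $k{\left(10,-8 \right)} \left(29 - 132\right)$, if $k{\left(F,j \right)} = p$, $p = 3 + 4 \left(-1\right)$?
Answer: $103$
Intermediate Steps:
$p = -1$ ($p = 3 - 4 = -1$)
$k{\left(F,j \right)} = -1$
$k{\left(10,-8 \right)} \left(29 - 132\right) = - (29 - 132) = \left(-1\right) \left(-103\right) = 103$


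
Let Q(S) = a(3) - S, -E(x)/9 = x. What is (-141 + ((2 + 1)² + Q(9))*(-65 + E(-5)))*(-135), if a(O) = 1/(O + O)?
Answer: 19485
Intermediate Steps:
a(O) = 1/(2*O)
E(x) = -9*x
Q(S) = ⅙ - S (Q(S) = (½)/3 - S = (½)*(⅓) - S = ⅙ - S)
(-141 + ((2 + 1)² + Q(9))*(-65 + E(-5)))*(-135) = (-141 + ((2 + 1)² + (⅙ - 1*9))*(-65 - 9*(-5)))*(-135) = (-141 + (3² + (⅙ - 9))*(-65 + 45))*(-135) = (-141 + (9 - 53/6)*(-20))*(-135) = (-141 + (⅙)*(-20))*(-135) = (-141 - 10/3)*(-135) = -433/3*(-135) = 19485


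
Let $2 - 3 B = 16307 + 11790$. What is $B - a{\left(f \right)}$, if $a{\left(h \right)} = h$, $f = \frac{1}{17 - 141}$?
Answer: $- \frac{1161259}{124} \approx -9365.0$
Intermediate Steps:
$f = - \frac{1}{124}$ ($f = \frac{1}{-124} = - \frac{1}{124} \approx -0.0080645$)
$B = -9365$ ($B = \frac{2}{3} - \frac{16307 + 11790}{3} = \frac{2}{3} - \frac{28097}{3} = -9365$)
$B - a{\left(f \right)} = -9365 - - \frac{1}{124} = -9365 + \frac{1}{124} = - \frac{1161259}{124}$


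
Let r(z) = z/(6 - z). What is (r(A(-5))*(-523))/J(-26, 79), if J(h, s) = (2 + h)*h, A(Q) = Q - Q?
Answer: 0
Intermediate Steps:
A(Q) = 0
J(h, s) = h*(2 + h)
(r(A(-5))*(-523))/J(-26, 79) = (-1*0/(-6 + 0)*(-523))/((-26*(2 - 26))) = (-1*0/(-6)*(-523))/((-26*(-24))) = (-1*0*(-⅙)*(-523))/624 = (0*(-523))*(1/624) = 0*(1/624) = 0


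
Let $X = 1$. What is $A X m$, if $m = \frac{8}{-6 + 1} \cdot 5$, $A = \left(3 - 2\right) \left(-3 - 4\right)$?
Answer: $56$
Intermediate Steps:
$A = -7$ ($A = 1 \left(-7\right) = -7$)
$m = -8$ ($m = \frac{8}{-5} \cdot 5 = 8 \left(- \frac{1}{5}\right) 5 = \left(- \frac{8}{5}\right) 5 = -8$)
$A X m = \left(-7\right) 1 \left(-8\right) = \left(-7\right) \left(-8\right) = 56$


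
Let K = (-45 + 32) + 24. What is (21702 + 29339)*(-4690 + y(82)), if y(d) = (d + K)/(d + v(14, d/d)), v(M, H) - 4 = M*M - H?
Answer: -67261676677/281 ≈ -2.3937e+8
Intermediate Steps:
v(M, H) = 4 + M**2 - H (v(M, H) = 4 + (M*M - H) = 4 + (M**2 - H) = 4 + M**2 - H)
K = 11 (K = -13 + 24 = 11)
y(d) = (11 + d)/(199 + d) (y(d) = (d + 11)/(d + (4 + 14**2 - d/d)) = (11 + d)/(d + (4 + 196 - 1*1)) = (11 + d)/(d + (4 + 196 - 1)) = (11 + d)/(d + 199) = (11 + d)/(199 + d))
(21702 + 29339)*(-4690 + y(82)) = (21702 + 29339)*(-4690 + (11 + 82)/(199 + 82)) = 51041*(-4690 + 93/281) = 51041*(-1317797/281) = -67261676677/281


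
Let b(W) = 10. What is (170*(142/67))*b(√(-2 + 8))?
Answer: 241400/67 ≈ 3603.0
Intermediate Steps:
(170*(142/67))*b(√(-2 + 8)) = (170*(142/67))*10 = (24140/67)*10 = 241400/67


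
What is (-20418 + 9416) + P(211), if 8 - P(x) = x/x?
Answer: -10995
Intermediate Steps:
P(x) = 7 (P(x) = 8 - x/x = 8 - 1*1 = 8 - 1 = 7)
(-20418 + 9416) + P(211) = (-20418 + 9416) + 7 = -11002 + 7 = -10995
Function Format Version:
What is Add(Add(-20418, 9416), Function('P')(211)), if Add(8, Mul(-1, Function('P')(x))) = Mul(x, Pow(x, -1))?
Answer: -10995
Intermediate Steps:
Function('P')(x) = 7 (Function('P')(x) = Add(8, Mul(-1, Mul(x, Pow(x, -1)))) = Add(8, Mul(-1, 1)) = Add(8, -1) = 7)
Add(Add(-20418, 9416), Function('P')(211)) = Add(Add(-20418, 9416), 7) = Add(-11002, 7) = -10995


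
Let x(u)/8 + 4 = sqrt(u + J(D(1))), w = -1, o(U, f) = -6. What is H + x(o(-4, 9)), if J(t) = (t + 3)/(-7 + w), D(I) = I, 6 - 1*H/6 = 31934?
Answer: -191600 + 4*I*sqrt(26) ≈ -1.916e+5 + 20.396*I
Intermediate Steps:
H = -191568 (H = 36 - 6*31934 = 36 - 191604 = -191568)
J(t) = -3/8 - t/8 (J(t) = (t + 3)/(-7 - 1) = (3 + t)/(-8) = (3 + t)*(-1/8) = -3/8 - t/8)
x(u) = -32 + 8*sqrt(-1/2 + u) (x(u) = -32 + 8*sqrt(u + (-3/8 - 1/8*1)) = -32 + 8*sqrt(u + (-3/8 - 1/8)) = -32 + 8*sqrt(u - 1/2) = -32 + 8*sqrt(-1/2 + u))
H + x(o(-4, 9)) = -191568 + (-32 + 4*sqrt(-2 + 4*(-6))) = -191568 + (-32 + 4*sqrt(-2 - 24)) = -191568 + (-32 + 4*sqrt(-26)) = -191568 + (-32 + 4*(I*sqrt(26))) = -191568 + (-32 + 4*I*sqrt(26)) = -191600 + 4*I*sqrt(26)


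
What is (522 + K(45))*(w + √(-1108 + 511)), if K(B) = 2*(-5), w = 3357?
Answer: 1718784 + 512*I*√597 ≈ 1.7188e+6 + 12510.0*I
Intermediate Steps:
K(B) = -10
(522 + K(45))*(w + √(-1108 + 511)) = (522 - 10)*(3357 + √(-1108 + 511)) = 512*(3357 + √(-597)) = 512*(3357 + I*√597) = 1718784 + 512*I*√597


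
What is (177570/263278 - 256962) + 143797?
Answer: -14896838650/131639 ≈ -1.1316e+5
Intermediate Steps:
(177570/263278 - 256962) + 143797 = (177570*(1/263278) - 256962) + 143797 = (88785/131639 - 256962) + 143797 = -33826131933/131639 + 143797 = -14896838650/131639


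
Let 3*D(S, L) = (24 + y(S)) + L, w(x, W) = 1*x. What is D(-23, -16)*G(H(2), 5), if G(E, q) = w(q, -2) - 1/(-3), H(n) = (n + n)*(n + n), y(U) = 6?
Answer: 224/9 ≈ 24.889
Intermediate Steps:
w(x, W) = x
H(n) = 4*n**2 (H(n) = (2*n)*(2*n) = 4*n**2)
D(S, L) = 10 + L/3 (D(S, L) = ((24 + 6) + L)/3 = (30 + L)/3 = 10 + L/3)
G(E, q) = 1/3 + q (G(E, q) = q - 1/(-3) = q - 1*(-1/3) = q + 1/3 = 1/3 + q)
D(-23, -16)*G(H(2), 5) = (10 + (1/3)*(-16))*(1/3 + 5) = (10 - 16/3)*(16/3) = (14/3)*(16/3) = 224/9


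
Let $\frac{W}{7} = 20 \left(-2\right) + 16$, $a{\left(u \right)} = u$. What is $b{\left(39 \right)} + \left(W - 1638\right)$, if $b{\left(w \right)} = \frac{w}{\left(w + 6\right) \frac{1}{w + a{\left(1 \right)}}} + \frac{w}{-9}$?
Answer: $- \frac{5327}{3} \approx -1775.7$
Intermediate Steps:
$W = -168$ ($W = 7 \left(20 \left(-2\right) + 16\right) = 7 \left(-40 + 16\right) = 7 \left(-24\right) = -168$)
$b{\left(w \right)} = - \frac{w}{9} + \frac{w \left(1 + w\right)}{6 + w}$ ($b{\left(w \right)} = \frac{w}{\left(w + 6\right) \frac{1}{w + 1}} + \frac{w}{-9} = \frac{w}{\left(6 + w\right) \frac{1}{1 + w}} + w \left(- \frac{1}{9}\right) = \frac{w}{\frac{1}{1 + w} \left(6 + w\right)} - \frac{w}{9} = w \frac{1 + w}{6 + w} - \frac{w}{9} = \frac{w \left(1 + w\right)}{6 + w} - \frac{w}{9} = - \frac{w}{9} + \frac{w \left(1 + w\right)}{6 + w}$)
$b{\left(39 \right)} + \left(W - 1638\right) = \frac{1}{9} \cdot 39 \frac{1}{6 + 39} \left(3 + 8 \cdot 39\right) - 1806 = \frac{1}{9} \cdot 39 \cdot \frac{1}{45} \left(3 + 312\right) - 1806 = \frac{1}{9} \cdot 39 \cdot \frac{1}{45} \cdot 315 - 1806 = \frac{91}{3} - 1806 = - \frac{5327}{3}$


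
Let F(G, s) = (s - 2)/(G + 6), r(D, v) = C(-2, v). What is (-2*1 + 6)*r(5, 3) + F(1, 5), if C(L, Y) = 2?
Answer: 59/7 ≈ 8.4286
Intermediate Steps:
r(D, v) = 2
F(G, s) = (-2 + s)/(6 + G)
(-2*1 + 6)*r(5, 3) + F(1, 5) = (-2*1 + 6)*2 + (-2 + 5)/(6 + 1) = (-2 + 6)*2 + 3/7 = 4*2 + (1/7)*3 = 8 + 3/7 = 59/7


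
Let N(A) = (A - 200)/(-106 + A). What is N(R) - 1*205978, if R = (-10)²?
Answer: -617884/3 ≈ -2.0596e+5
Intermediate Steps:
R = 100
N(A) = (-200 + A)/(-106 + A)
N(R) - 1*205978 = (-200 + 100)/(-106 + 100) - 1*205978 = -100/(-6) - 205978 = -⅙*(-100) - 205978 = 50/3 - 205978 = -617884/3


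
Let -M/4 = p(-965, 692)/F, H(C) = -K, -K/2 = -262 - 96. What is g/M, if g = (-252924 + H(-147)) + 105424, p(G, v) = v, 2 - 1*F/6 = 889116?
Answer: -49417845234/173 ≈ -2.8565e+8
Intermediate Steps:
F = -5334684 (F = 12 - 6*889116 = 12 - 5334696 = -5334684)
K = 716 (K = -2*(-262 - 96) = -2*(-358) = 716)
H(C) = -716 (H(C) = -1*716 = -716)
g = -148216 (g = (-252924 - 716) + 105424 = -253640 + 105424 = -148216)
M = 692/1333671 (M = -2768/(-5334684) = -2768*(-1)/5334684 = -4*(-173/1333671) = 692/1333671 ≈ 0.00051887)
g/M = -148216/692/1333671 = -148216*1333671/692 = -49417845234/173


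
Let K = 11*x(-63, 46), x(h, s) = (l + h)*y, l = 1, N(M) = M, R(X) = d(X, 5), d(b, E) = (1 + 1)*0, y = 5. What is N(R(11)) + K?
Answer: -3410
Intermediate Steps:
d(b, E) = 0 (d(b, E) = 2*0 = 0)
R(X) = 0
x(h, s) = 5 + 5*h (x(h, s) = (1 + h)*5 = 5 + 5*h)
K = -3410 (K = 11*(5 + 5*(-63)) = 11*(5 - 315) = 11*(-310) = -3410)
N(R(11)) + K = 0 - 3410 = -3410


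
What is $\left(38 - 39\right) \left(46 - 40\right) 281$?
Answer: $-1686$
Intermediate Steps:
$\left(38 - 39\right) \left(46 - 40\right) 281 = \left(38 - 39\right) 6 \cdot 281 = \left(-1\right) 6 \cdot 281 = \left(-6\right) 281 = -1686$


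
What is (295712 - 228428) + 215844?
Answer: 283128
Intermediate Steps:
(295712 - 228428) + 215844 = 67284 + 215844 = 283128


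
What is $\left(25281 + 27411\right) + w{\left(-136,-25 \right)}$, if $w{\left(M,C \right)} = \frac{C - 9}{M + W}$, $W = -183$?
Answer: $\frac{16808782}{319} \approx 52692.0$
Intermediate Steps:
$w{\left(M,C \right)} = \frac{-9 + C}{-183 + M}$ ($w{\left(M,C \right)} = \frac{C - 9}{M - 183} = \frac{-9 + C}{-183 + M}$)
$\left(25281 + 27411\right) + w{\left(-136,-25 \right)} = \left(25281 + 27411\right) + \frac{-9 - 25}{-183 - 136} = 52692 + \frac{1}{-319} \left(-34\right) = 52692 - - \frac{34}{319} = 52692 + \frac{34}{319} = \frac{16808782}{319}$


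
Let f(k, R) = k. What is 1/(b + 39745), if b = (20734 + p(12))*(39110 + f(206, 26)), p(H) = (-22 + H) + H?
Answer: 1/815296321 ≈ 1.2265e-9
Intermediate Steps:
p(H) = -22 + 2*H
b = 815256576 (b = (20734 + (-22 + 2*12))*(39110 + 206) = (20734 + (-22 + 24))*39316 = (20734 + 2)*39316 = 20736*39316 = 815256576)
1/(b + 39745) = 1/(815256576 + 39745) = 1/815296321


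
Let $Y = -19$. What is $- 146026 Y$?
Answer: $2774494$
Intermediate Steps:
$- 146026 Y = \left(-146026\right) \left(-19\right) = 2774494$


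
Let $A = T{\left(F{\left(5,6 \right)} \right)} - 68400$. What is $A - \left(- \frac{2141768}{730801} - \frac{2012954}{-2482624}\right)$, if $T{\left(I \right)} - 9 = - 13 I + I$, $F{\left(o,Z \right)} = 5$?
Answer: $- \frac{62093541969055773}{907152050912} \approx -68449.0$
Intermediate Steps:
$T{\left(I \right)} = 9 - 12 I$ ($T{\left(I \right)} = 9 + \left(- 13 I + I\right) = 9 - 12 I$)
$A = -68451$ ($A = \left(9 - 60\right) - 68400 = -51 - 68400 = -68451$)
$A - \left(- \frac{2141768}{730801} - \frac{2012954}{-2482624}\right) = -68451 - \left(- \frac{2141768}{730801} - \frac{2012954}{-2482624}\right) = -68451 - \left(\left(-2141768\right) \frac{1}{730801} - - \frac{1006477}{1241312}\right) = -68451 - \left(- \frac{2141768}{730801} + \frac{1006477}{1241312}\right) = -68451 - - \frac{1923067921539}{907152050912} = -68451 + \frac{1923067921539}{907152050912} = - \frac{62093541969055773}{907152050912}$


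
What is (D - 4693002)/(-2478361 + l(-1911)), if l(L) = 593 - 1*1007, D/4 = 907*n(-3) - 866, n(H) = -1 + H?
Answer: 4710978/2478775 ≈ 1.9005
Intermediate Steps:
D = -17976 (D = 4*(907*(-1 - 3) - 866) = 4*(907*(-4) - 866) = 4*(-3628 - 866) = 4*(-4494) = -17976)
l(L) = -414 (l(L) = 593 - 1007 = -414)
(D - 4693002)/(-2478361 + l(-1911)) = (-17976 - 4693002)/(-2478361 - 414) = -4710978/(-2478775) = -4710978*(-1/2478775) = 4710978/2478775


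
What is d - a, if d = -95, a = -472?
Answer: 377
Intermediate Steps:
d - a = -95 - 1*(-472) = -95 + 472 = 377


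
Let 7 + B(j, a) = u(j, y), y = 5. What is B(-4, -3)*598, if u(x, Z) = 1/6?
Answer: -12259/3 ≈ -4086.3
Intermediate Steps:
u(x, Z) = 1/6
B(j, a) = -41/6 (B(j, a) = -7 + 1/6 = -41/6)
B(-4, -3)*598 = -41/6*598 = -12259/3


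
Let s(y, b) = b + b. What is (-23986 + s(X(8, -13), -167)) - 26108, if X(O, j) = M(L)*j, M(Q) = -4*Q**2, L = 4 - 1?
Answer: -50428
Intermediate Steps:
L = 3
X(O, j) = -36*j (X(O, j) = (-4*3**2)*j = (-4*9)*j = -36*j)
s(y, b) = 2*b
(-23986 + s(X(8, -13), -167)) - 26108 = (-23986 + 2*(-167)) - 26108 = (-23986 - 334) - 26108 = -24320 - 26108 = -50428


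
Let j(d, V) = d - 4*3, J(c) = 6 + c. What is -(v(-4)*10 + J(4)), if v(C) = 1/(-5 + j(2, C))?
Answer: -28/3 ≈ -9.3333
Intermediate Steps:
j(d, V) = -12 + d (j(d, V) = d - 12 = -12 + d)
v(C) = -1/15 (v(C) = 1/(-5 + (-12 + 2)) = 1/(-5 - 10) = 1/(-15) = -1/15)
-(v(-4)*10 + J(4)) = -(-1/15*10 + (6 + 4)) = -(-⅔ + 10) = -1*28/3 = -28/3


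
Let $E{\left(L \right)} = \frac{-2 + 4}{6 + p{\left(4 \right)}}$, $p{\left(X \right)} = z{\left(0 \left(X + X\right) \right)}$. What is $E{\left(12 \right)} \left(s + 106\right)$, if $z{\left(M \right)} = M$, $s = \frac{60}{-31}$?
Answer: $\frac{3226}{93} \approx 34.688$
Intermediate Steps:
$s = - \frac{60}{31}$ ($s = 60 \left(- \frac{1}{31}\right) = - \frac{60}{31} \approx -1.9355$)
$p{\left(X \right)} = 0$ ($p{\left(X \right)} = 0 \left(X + X\right) = 0 \cdot 2 X = 0$)
$E{\left(L \right)} = \frac{1}{3}$ ($E{\left(L \right)} = \frac{-2 + 4}{6 + 0} = \frac{2}{6} = 2 \cdot \frac{1}{6} = \frac{1}{3}$)
$E{\left(12 \right)} \left(s + 106\right) = \frac{- \frac{60}{31} + 106}{3} = \frac{1}{3} \cdot \frac{3226}{31} = \frac{3226}{93}$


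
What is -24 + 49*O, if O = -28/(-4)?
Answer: 319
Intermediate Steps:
O = 7 (O = -28*(-¼) = 7)
-24 + 49*O = -24 + 49*7 = -24 + 343 = 319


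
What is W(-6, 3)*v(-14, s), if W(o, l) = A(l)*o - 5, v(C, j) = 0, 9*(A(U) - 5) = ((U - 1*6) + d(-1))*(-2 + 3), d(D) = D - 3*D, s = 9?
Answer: 0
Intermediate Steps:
d(D) = -2*D
A(U) = 41/9 + U/9 (A(U) = 5 + (((U - 1*6) - 2*(-1))*(-2 + 3))/9 = 5 + (((U - 6) + 2)*1)/9 = 5 + (((-6 + U) + 2)*1)/9 = 5 + ((-4 + U)*1)/9 = 5 + (-4 + U)/9 = 5 + (-4/9 + U/9) = 41/9 + U/9)
W(o, l) = -5 + o*(41/9 + l/9) (W(o, l) = (41/9 + l/9)*o - 5 = o*(41/9 + l/9) - 5 = -5 + o*(41/9 + l/9))
W(-6, 3)*v(-14, s) = (-5 + (1/9)*(-6)*(41 + 3))*0 = (-5 + (1/9)*(-6)*44)*0 = (-5 - 88/3)*0 = -103/3*0 = 0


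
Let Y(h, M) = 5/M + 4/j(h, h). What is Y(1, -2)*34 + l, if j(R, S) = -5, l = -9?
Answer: -606/5 ≈ -121.20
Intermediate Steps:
Y(h, M) = -4/5 + 5/M (Y(h, M) = 5/M + 4/(-5) = 5/M + 4*(-1/5) = 5/M - 4/5 = -4/5 + 5/M)
Y(1, -2)*34 + l = (-4/5 + 5/(-2))*34 - 9 = (-4/5 + 5*(-1/2))*34 - 9 = (-4/5 - 5/2)*34 - 9 = -33/10*34 - 9 = -561/5 - 9 = -606/5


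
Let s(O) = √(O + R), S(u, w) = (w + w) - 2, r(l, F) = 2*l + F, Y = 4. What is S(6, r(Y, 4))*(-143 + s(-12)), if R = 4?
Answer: -3146 + 44*I*√2 ≈ -3146.0 + 62.225*I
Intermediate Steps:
r(l, F) = F + 2*l
S(u, w) = -2 + 2*w (S(u, w) = 2*w - 2 = -2 + 2*w)
s(O) = √(4 + O) (s(O) = √(O + 4) = √(4 + O))
S(6, r(Y, 4))*(-143 + s(-12)) = (-2 + 2*(4 + 2*4))*(-143 + √(4 - 12)) = (-2 + 2*(4 + 8))*(-143 + √(-8)) = (-2 + 2*12)*(-143 + 2*I*√2) = (-2 + 24)*(-143 + 2*I*√2) = 22*(-143 + 2*I*√2) = -3146 + 44*I*√2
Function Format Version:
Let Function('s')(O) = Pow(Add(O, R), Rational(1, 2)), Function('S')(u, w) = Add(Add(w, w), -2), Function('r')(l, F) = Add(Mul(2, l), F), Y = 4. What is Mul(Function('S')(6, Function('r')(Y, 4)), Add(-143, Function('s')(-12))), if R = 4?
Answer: Add(-3146, Mul(44, I, Pow(2, Rational(1, 2)))) ≈ Add(-3146.0, Mul(62.225, I))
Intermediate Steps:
Function('r')(l, F) = Add(F, Mul(2, l))
Function('S')(u, w) = Add(-2, Mul(2, w)) (Function('S')(u, w) = Add(Mul(2, w), -2) = Add(-2, Mul(2, w)))
Function('s')(O) = Pow(Add(4, O), Rational(1, 2)) (Function('s')(O) = Pow(Add(O, 4), Rational(1, 2)) = Pow(Add(4, O), Rational(1, 2)))
Mul(Function('S')(6, Function('r')(Y, 4)), Add(-143, Function('s')(-12))) = Mul(Add(-2, Mul(2, Add(4, Mul(2, 4)))), Add(-143, Pow(Add(4, -12), Rational(1, 2)))) = Mul(Add(-2, Mul(2, Add(4, 8))), Add(-143, Pow(-8, Rational(1, 2)))) = Mul(Add(-2, Mul(2, 12)), Add(-143, Mul(2, I, Pow(2, Rational(1, 2))))) = Mul(Add(-2, 24), Add(-143, Mul(2, I, Pow(2, Rational(1, 2))))) = Mul(22, Add(-143, Mul(2, I, Pow(2, Rational(1, 2))))) = Add(-3146, Mul(44, I, Pow(2, Rational(1, 2))))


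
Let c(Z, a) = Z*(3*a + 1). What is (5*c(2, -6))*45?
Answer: -7650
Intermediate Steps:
c(Z, a) = Z*(1 + 3*a)
(5*c(2, -6))*45 = (5*(2*(1 + 3*(-6))))*45 = (5*(2*(1 - 18)))*45 = (5*(2*(-17)))*45 = (5*(-34))*45 = -170*45 = -7650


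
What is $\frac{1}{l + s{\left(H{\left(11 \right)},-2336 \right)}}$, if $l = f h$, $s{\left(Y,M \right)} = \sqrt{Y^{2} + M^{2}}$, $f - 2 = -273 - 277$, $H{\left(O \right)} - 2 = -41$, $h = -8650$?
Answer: $\frac{4740200}{22469490581583} - \frac{\sqrt{5458417}}{22469490581583} \approx 2.1086 \cdot 10^{-7}$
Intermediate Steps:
$H{\left(O \right)} = -39$ ($H{\left(O \right)} = 2 - 41 = -39$)
$f = -548$ ($f = 2 - 550 = -548$)
$s{\left(Y,M \right)} = \sqrt{M^{2} + Y^{2}}$
$l = 4740200$ ($l = \left(-548\right) \left(-8650\right) = 4740200$)
$\frac{1}{l + s{\left(H{\left(11 \right)},-2336 \right)}} = \frac{1}{4740200 + \sqrt{\left(-2336\right)^{2} + \left(-39\right)^{2}}} = \frac{1}{4740200 + \sqrt{5456896 + 1521}} = \frac{1}{4740200 + \sqrt{5458417}}$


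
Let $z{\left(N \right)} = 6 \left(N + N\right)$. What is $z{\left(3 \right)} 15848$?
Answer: $570528$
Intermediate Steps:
$z{\left(N \right)} = 12 N$ ($z{\left(N \right)} = 6 \cdot 2 N = 12 N$)
$z{\left(3 \right)} 15848 = 12 \cdot 3 \cdot 15848 = 36 \cdot 15848 = 570528$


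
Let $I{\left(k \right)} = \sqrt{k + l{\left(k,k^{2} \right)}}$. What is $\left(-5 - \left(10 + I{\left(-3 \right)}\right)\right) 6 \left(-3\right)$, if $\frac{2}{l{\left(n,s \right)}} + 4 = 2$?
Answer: $270 + 36 i \approx 270.0 + 36.0 i$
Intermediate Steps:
$l{\left(n,s \right)} = -1$ ($l{\left(n,s \right)} = \frac{2}{-4 + 2} = \frac{2}{-2} = 2 \left(- \frac{1}{2}\right) = -1$)
$I{\left(k \right)} = \sqrt{-1 + k}$ ($I{\left(k \right)} = \sqrt{k - 1} = \sqrt{-1 + k}$)
$\left(-5 - \left(10 + I{\left(-3 \right)}\right)\right) 6 \left(-3\right) = \left(-5 - \left(10 + \sqrt{-1 - 3}\right)\right) 6 \left(-3\right) = \left(-5 - \left(10 + \sqrt{-4}\right)\right) 6 \left(-3\right) = \left(-5 - \left(10 + 2 i\right)\right) 6 \left(-3\right) = \left(-15 - 2 i\right) 6 \left(-3\right) = \left(-90 - 12 i\right) \left(-3\right) = 270 + 36 i$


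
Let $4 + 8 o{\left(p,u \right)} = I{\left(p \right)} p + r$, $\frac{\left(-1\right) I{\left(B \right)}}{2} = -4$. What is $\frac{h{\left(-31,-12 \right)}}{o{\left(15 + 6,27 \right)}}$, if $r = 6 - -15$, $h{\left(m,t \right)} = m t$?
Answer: $\frac{2976}{185} \approx 16.086$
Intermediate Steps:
$r = 21$ ($r = 6 + 15 = 21$)
$I{\left(B \right)} = 8$ ($I{\left(B \right)} = \left(-2\right) \left(-4\right) = 8$)
$o{\left(p,u \right)} = \frac{17}{8} + p$ ($o{\left(p,u \right)} = - \frac{1}{2} + \frac{8 p + 21}{8} = - \frac{1}{2} + \frac{21 + 8 p}{8} = - \frac{1}{2} + \left(\frac{21}{8} + p\right) = \frac{17}{8} + p$)
$\frac{h{\left(-31,-12 \right)}}{o{\left(15 + 6,27 \right)}} = \frac{\left(-31\right) \left(-12\right)}{\frac{17}{8} + \left(15 + 6\right)} = \frac{372}{\frac{17}{8} + 21} = \frac{372}{\frac{185}{8}} = 372 \cdot \frac{8}{185} = \frac{2976}{185}$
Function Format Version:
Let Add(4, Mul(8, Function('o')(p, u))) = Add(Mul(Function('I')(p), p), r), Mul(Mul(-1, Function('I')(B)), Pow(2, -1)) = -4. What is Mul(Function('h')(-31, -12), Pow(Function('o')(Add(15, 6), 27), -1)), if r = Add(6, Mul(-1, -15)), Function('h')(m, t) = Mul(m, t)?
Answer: Rational(2976, 185) ≈ 16.086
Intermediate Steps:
r = 21 (r = Add(6, 15) = 21)
Function('I')(B) = 8 (Function('I')(B) = Mul(-2, -4) = 8)
Function('o')(p, u) = Add(Rational(17, 8), p) (Function('o')(p, u) = Add(Rational(-1, 2), Mul(Rational(1, 8), Add(Mul(8, p), 21))) = Add(Rational(-1, 2), Mul(Rational(1, 8), Add(21, Mul(8, p)))) = Add(Rational(-1, 2), Add(Rational(21, 8), p)) = Add(Rational(17, 8), p))
Mul(Function('h')(-31, -12), Pow(Function('o')(Add(15, 6), 27), -1)) = Mul(Mul(-31, -12), Pow(Add(Rational(17, 8), Add(15, 6)), -1)) = Mul(372, Pow(Add(Rational(17, 8), 21), -1)) = Mul(372, Pow(Rational(185, 8), -1)) = Mul(372, Rational(8, 185)) = Rational(2976, 185)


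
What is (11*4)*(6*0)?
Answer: 0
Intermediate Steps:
(11*4)*(6*0) = 44*0 = 0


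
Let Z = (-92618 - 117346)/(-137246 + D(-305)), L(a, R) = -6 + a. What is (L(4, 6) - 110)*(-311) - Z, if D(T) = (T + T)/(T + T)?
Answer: 4780307876/137245 ≈ 34831.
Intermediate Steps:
D(T) = 1 (D(T) = (2*T)/((2*T)) = (2*T)*(1/(2*T)) = 1)
Z = 209964/137245 (Z = (-92618 - 117346)/(-137246 + 1) = -209964/(-137245) = -209964*(-1/137245) = 209964/137245 ≈ 1.5298)
(L(4, 6) - 110)*(-311) - Z = ((-6 + 4) - 110)*(-311) - 1*209964/137245 = (-2 - 110)*(-311) - 209964/137245 = -112*(-311) - 209964/137245 = 34832 - 209964/137245 = 4780307876/137245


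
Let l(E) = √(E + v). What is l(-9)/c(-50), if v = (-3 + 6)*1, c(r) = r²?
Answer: I*√6/2500 ≈ 0.0009798*I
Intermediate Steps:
v = 3 (v = 3*1 = 3)
l(E) = √(3 + E) (l(E) = √(E + 3) = √(3 + E))
l(-9)/c(-50) = √(3 - 9)/((-50)²) = √(-6)/2500 = (I*√6)*(1/2500) = I*√6/2500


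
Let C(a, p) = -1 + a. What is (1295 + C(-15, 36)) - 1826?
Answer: -547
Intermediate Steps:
(1295 + C(-15, 36)) - 1826 = (1295 + (-1 - 15)) - 1826 = (1295 - 16) - 1826 = 1279 - 1826 = -547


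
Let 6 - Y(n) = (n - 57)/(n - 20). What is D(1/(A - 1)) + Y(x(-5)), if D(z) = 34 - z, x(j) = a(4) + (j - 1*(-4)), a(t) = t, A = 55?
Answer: 33787/918 ≈ 36.805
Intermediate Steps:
x(j) = 8 + j (x(j) = 4 + (j - 1*(-4)) = 4 + (j + 4) = 4 + (4 + j) = 8 + j)
Y(n) = 6 - (-57 + n)/(-20 + n) (Y(n) = 6 - (n - 57)/(n - 20) = 6 - (-57 + n)/(-20 + n))
D(1/(A - 1)) + Y(x(-5)) = (34 - 1/(55 - 1)) + (-63 + 5*(8 - 5))/(-20 + (8 - 5)) = (34 - 1/54) + (-63 + 5*3)/(-20 + 3) = (34 - 1*1/54) + (-63 + 15)/(-17) = (34 - 1/54) - 1/17*(-48) = 1835/54 + 48/17 = 33787/918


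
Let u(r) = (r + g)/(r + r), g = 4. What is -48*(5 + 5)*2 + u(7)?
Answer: -13429/14 ≈ -959.21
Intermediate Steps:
u(r) = (4 + r)/(2*r) (u(r) = (r + 4)/(r + r) = (4 + r)/((2*r)) = (4 + r)*(1/(2*r)) = (4 + r)/(2*r))
-48*(5 + 5)*2 + u(7) = -48*(5 + 5)*2 + (½)*(4 + 7)/7 = -480*2 + (½)*(⅐)*11 = -48*20 + 11/14 = -960 + 11/14 = -13429/14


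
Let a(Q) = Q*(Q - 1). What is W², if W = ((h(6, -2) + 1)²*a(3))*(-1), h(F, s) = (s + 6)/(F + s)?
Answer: 576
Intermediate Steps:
h(F, s) = (6 + s)/(F + s)
a(Q) = Q*(-1 + Q)
W = -24 (W = (((6 - 2)/(6 - 2) + 1)²*(3*(-1 + 3)))*(-1) = ((4/4 + 1)²*(3*2))*(-1) = (((¼)*4 + 1)²*6)*(-1) = ((1 + 1)²*6)*(-1) = (2²*6)*(-1) = (4*6)*(-1) = 24*(-1) = -24)
W² = (-24)² = 576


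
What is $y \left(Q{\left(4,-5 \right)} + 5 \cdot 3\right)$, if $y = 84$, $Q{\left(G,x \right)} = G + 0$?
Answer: $1596$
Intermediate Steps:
$Q{\left(G,x \right)} = G$
$y \left(Q{\left(4,-5 \right)} + 5 \cdot 3\right) = 84 \left(4 + 5 \cdot 3\right) = 84 \left(4 + 15\right) = 84 \cdot 19 = 1596$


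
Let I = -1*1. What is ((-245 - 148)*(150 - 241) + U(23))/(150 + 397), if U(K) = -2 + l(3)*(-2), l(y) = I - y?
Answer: 35769/547 ≈ 65.391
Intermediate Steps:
I = -1
l(y) = -1 - y
U(K) = 6 (U(K) = -2 + (-1 - 1*3)*(-2) = -2 + (-1 - 3)*(-2) = -2 - 4*(-2) = -2 + 8 = 6)
((-245 - 148)*(150 - 241) + U(23))/(150 + 397) = ((-245 - 148)*(150 - 241) + 6)/(150 + 397) = (-393*(-91) + 6)/547 = (35763 + 6)*(1/547) = 35769*(1/547) = 35769/547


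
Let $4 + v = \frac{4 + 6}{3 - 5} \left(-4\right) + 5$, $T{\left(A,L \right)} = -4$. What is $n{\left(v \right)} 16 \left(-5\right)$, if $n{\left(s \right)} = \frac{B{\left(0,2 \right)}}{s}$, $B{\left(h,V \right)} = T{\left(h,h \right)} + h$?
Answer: $\frac{320}{21} \approx 15.238$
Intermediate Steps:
$B{\left(h,V \right)} = -4 + h$
$v = 21$ ($v = -4 + \left(\frac{4 + 6}{3 - 5} \left(-4\right) + 5\right) = -4 + \left(\frac{10}{-2} \left(-4\right) + 5\right) = -4 + \left(10 \left(- \frac{1}{2}\right) \left(-4\right) + 5\right) = -4 + \left(\left(-5\right) \left(-4\right) + 5\right) = -4 + \left(20 + 5\right) = -4 + 25 = 21$)
$n{\left(s \right)} = - \frac{4}{s}$ ($n{\left(s \right)} = \frac{-4 + 0}{s} = - \frac{4}{s}$)
$n{\left(v \right)} 16 \left(-5\right) = - \frac{4}{21} \cdot 16 \left(-5\right) = \left(-4\right) \frac{1}{21} \cdot 16 \left(-5\right) = \left(- \frac{4}{21}\right) 16 \left(-5\right) = \left(- \frac{64}{21}\right) \left(-5\right) = \frac{320}{21}$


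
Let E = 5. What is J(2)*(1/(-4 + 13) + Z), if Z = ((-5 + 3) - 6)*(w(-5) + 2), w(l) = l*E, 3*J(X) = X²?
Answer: 6628/27 ≈ 245.48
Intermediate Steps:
J(X) = X²/3
w(l) = 5*l (w(l) = l*5 = 5*l)
Z = 184 (Z = ((-5 + 3) - 6)*(5*(-5) + 2) = (-2 - 6)*(-25 + 2) = -8*(-23) = 184)
J(2)*(1/(-4 + 13) + Z) = ((⅓)*2²)*(1/(-4 + 13) + 184) = ((⅓)*4)*(1/9 + 184) = 4*(⅑ + 184)/3 = (4/3)*(1657/9) = 6628/27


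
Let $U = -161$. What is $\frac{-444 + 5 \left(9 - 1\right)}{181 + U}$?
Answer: $- \frac{101}{5} \approx -20.2$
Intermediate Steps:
$\frac{-444 + 5 \left(9 - 1\right)}{181 + U} = \frac{-444 + 5 \left(9 - 1\right)}{181 - 161} = \frac{-444 + 5 \cdot 8}{20} = \left(-444 + 40\right) \frac{1}{20} = \left(-404\right) \frac{1}{20} = - \frac{101}{5}$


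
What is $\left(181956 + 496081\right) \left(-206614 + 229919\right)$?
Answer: $15801652285$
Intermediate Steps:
$\left(181956 + 496081\right) \left(-206614 + 229919\right) = 678037 \cdot 23305 = 15801652285$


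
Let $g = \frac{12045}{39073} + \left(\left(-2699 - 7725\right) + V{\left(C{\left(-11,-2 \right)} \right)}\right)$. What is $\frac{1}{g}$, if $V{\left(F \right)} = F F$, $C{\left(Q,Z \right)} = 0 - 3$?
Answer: $- \frac{39073}{406933250} \approx -9.6018 \cdot 10^{-5}$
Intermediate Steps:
$C{\left(Q,Z \right)} = -3$ ($C{\left(Q,Z \right)} = 0 - 3 = -3$)
$V{\left(F \right)} = F^{2}$
$g = - \frac{406933250}{39073}$ ($g = \frac{12045}{39073} + \left(\left(-2699 - 7725\right) + \left(-3\right)^{2}\right) = 12045 \cdot \frac{1}{39073} + \left(-10424 + 9\right) = \frac{12045}{39073} - 10415 = - \frac{406933250}{39073} \approx -10415.0$)
$\frac{1}{g} = \frac{1}{- \frac{406933250}{39073}} = - \frac{39073}{406933250}$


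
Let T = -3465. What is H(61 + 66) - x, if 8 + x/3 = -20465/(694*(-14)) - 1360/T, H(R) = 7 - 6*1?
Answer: 5612129/320628 ≈ 17.504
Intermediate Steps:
H(R) = 1 (H(R) = 7 - 6 = 1)
x = -5291501/320628 (x = -24 + 3*(-20465/(694*(-14)) - 1360/(-3465)) = -24 + 3*(-20465/(-9716) - 1360*(-1/3465)) = -24 + 3*(-20465*(-1/9716) + 272/693) = -24 + 3*(20465/9716 + 272/693) = -24 + 3*(2403571/961884) = -24 + 2403571/320628 = -5291501/320628 ≈ -16.504)
H(61 + 66) - x = 1 - 1*(-5291501/320628) = 1 + 5291501/320628 = 5612129/320628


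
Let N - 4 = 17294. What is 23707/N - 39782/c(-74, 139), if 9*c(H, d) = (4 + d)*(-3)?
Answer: 2067837209/2473614 ≈ 835.96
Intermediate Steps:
N = 17298 (N = 4 + 17294 = 17298)
c(H, d) = -4/3 - d/3 (c(H, d) = ((4 + d)*(-3))/9 = (-12 - 3*d)/9 = -4/3 - d/3)
23707/N - 39782/c(-74, 139) = 23707/17298 - 39782/(-4/3 - ⅓*139) = 23707*(1/17298) - 39782/(-4/3 - 139/3) = 23707/17298 - 39782/(-143/3) = 23707/17298 - 39782*(-3/143) = 23707/17298 + 119346/143 = 2067837209/2473614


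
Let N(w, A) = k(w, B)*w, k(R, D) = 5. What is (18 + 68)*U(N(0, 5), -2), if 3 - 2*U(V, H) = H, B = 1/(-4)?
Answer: 215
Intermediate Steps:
B = -¼ ≈ -0.25000
N(w, A) = 5*w
U(V, H) = 3/2 - H/2
(18 + 68)*U(N(0, 5), -2) = (18 + 68)*(3/2 - ½*(-2)) = 86*(3/2 + 1) = 86*(5/2) = 215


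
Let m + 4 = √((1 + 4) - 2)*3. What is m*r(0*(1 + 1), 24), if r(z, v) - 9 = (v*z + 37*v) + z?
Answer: -3588 + 2691*√3 ≈ 1072.9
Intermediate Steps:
r(z, v) = 9 + z + 37*v + v*z (r(z, v) = 9 + ((v*z + 37*v) + z) = 9 + ((37*v + v*z) + z) = 9 + (z + 37*v + v*z) = 9 + z + 37*v + v*z)
m = -4 + 3*√3 (m = -4 + √((1 + 4) - 2)*3 = -4 + √(5 - 2)*3 = -4 + √3*3 = -4 + 3*√3 ≈ 1.1962)
m*r(0*(1 + 1), 24) = (-4 + 3*√3)*(9 + 0*(1 + 1) + 37*24 + 24*(0*(1 + 1))) = (-4 + 3*√3)*(9 + 0*2 + 888 + 24*(0*2)) = (-4 + 3*√3)*(9 + 0 + 888 + 24*0) = (-4 + 3*√3)*(9 + 0 + 888 + 0) = (-4 + 3*√3)*897 = -3588 + 2691*√3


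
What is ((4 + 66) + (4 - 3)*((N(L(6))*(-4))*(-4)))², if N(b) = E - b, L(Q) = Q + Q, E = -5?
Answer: 40804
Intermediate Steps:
L(Q) = 2*Q
N(b) = -5 - b
((4 + 66) + (4 - 3)*((N(L(6))*(-4))*(-4)))² = ((4 + 66) + (4 - 3)*(((-5 - 2*6)*(-4))*(-4)))² = (70 + 1*(((-5 - 1*12)*(-4))*(-4)))² = (70 + 1*(((-5 - 12)*(-4))*(-4)))² = (70 + 1*(-17*(-4)*(-4)))² = (70 + 1*(68*(-4)))² = (70 + 1*(-272))² = (70 - 272)² = (-202)² = 40804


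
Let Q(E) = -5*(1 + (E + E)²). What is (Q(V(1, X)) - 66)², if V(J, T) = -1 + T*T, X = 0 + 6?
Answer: 603734041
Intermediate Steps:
X = 6
V(J, T) = -1 + T²
Q(E) = -5 - 20*E² (Q(E) = -5*(1 + (2*E)²) = -5*(1 + 4*E²) = -5 - 20*E²)
(Q(V(1, X)) - 66)² = ((-5 - 20*(-1 + 6²)²) - 66)² = ((-5 - 20*(-1 + 36)²) - 66)² = ((-5 - 20*35²) - 66)² = ((-5 - 20*1225) - 66)² = ((-5 - 24500) - 66)² = (-24505 - 66)² = (-24571)² = 603734041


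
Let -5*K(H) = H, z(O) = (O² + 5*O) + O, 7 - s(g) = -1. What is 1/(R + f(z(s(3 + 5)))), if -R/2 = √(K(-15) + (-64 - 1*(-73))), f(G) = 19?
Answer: 19/313 + 4*√3/313 ≈ 0.082838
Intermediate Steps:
s(g) = 8 (s(g) = 7 - 1*(-1) = 7 + 1 = 8)
z(O) = O² + 6*O
K(H) = -H/5
R = -4*√3 (R = -2*√(-⅕*(-15) + (-64 - 1*(-73))) = -2*√(3 + (-64 + 73)) = -2*√(3 + 9) = -4*√3 ≈ -6.9282)
1/(R + f(z(s(3 + 5)))) = 1/(-4*√3 + 19) = 1/(19 - 4*√3)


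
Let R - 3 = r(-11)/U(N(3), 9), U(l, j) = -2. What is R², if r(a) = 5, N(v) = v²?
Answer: ¼ ≈ 0.25000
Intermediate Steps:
R = ½ (R = 3 + 5/(-2) = 3 + 5*(-½) = 3 - 5/2 = ½ ≈ 0.50000)
R² = (½)² = ¼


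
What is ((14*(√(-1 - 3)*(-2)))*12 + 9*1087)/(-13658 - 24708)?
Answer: -9783/38366 + 336*I/19183 ≈ -0.25499 + 0.017516*I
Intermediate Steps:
((14*(√(-1 - 3)*(-2)))*12 + 9*1087)/(-13658 - 24708) = ((14*(√(-4)*(-2)))*12 + 9783)/(-38366) = ((14*((2*I)*(-2)))*12 + 9783)*(-1/38366) = ((14*(-4*I))*12 + 9783)*(-1/38366) = (-56*I*12 + 9783)*(-1/38366) = (-672*I + 9783)*(-1/38366) = (9783 - 672*I)*(-1/38366) = -9783/38366 + 336*I/19183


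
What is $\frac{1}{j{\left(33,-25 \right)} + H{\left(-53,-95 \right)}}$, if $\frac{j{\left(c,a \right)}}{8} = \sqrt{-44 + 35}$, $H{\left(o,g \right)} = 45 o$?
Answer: $- \frac{265}{632089} - \frac{8 i}{1896267} \approx -0.00041924 - 4.2188 \cdot 10^{-6} i$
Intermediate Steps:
$j{\left(c,a \right)} = 24 i$ ($j{\left(c,a \right)} = 8 \sqrt{-44 + 35} = 8 \sqrt{-9} = 8 \cdot 3 i = 24 i$)
$\frac{1}{j{\left(33,-25 \right)} + H{\left(-53,-95 \right)}} = \frac{1}{24 i + 45 \left(-53\right)} = \frac{1}{24 i - 2385} = \frac{1}{-2385 + 24 i} = \frac{-2385 - 24 i}{5688801}$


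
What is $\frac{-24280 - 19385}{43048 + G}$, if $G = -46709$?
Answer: $\frac{43665}{3661} \approx 11.927$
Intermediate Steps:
$\frac{-24280 - 19385}{43048 + G} = \frac{-24280 - 19385}{43048 - 46709} = - \frac{43665}{-3661} = \left(-43665\right) \left(- \frac{1}{3661}\right) = \frac{43665}{3661}$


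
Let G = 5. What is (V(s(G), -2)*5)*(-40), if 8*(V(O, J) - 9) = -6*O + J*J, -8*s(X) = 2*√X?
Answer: -1900 - 75*√5/2 ≈ -1983.9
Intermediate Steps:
s(X) = -√X/4
V(O, J) = 9 - 3*O/4 + J²/8 (V(O, J) = 9 + (-6*O + J*J)/8 = 9 + (-6*O + J²)/8 = 9 + (J² - 6*O)/8 = 9 + (-3*O/4 + J²/8) = 9 - 3*O/4 + J²/8)
(V(s(G), -2)*5)*(-40) = ((9 - (-3)*√5/16 + (⅛)*(-2)²)*5)*(-40) = ((9 + 3*√5/16 + (⅛)*4)*5)*(-40) = ((9 + 3*√5/16 + ½)*5)*(-40) = ((19/2 + 3*√5/16)*5)*(-40) = (95/2 + 15*√5/16)*(-40) = -1900 - 75*√5/2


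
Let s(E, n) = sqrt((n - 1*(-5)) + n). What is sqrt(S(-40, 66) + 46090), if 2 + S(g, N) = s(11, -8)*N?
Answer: sqrt(46088 + 66*I*sqrt(11)) ≈ 214.68 + 0.5098*I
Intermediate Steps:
s(E, n) = sqrt(5 + 2*n) (s(E, n) = sqrt((n + 5) + n) = sqrt((5 + n) + n) = sqrt(5 + 2*n))
S(g, N) = -2 + I*N*sqrt(11) (S(g, N) = -2 + sqrt(5 + 2*(-8))*N = -2 + sqrt(5 - 16)*N = -2 + sqrt(-11)*N = -2 + (I*sqrt(11))*N = -2 + I*N*sqrt(11))
sqrt(S(-40, 66) + 46090) = sqrt((-2 + I*66*sqrt(11)) + 46090) = sqrt((-2 + 66*I*sqrt(11)) + 46090) = sqrt(46088 + 66*I*sqrt(11))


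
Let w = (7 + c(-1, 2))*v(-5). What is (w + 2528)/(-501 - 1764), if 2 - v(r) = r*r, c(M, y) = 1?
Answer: -2344/2265 ≈ -1.0349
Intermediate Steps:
v(r) = 2 - r² (v(r) = 2 - r*r = 2 - r²)
w = -184 (w = (7 + 1)*(2 - 1*(-5)²) = 8*(2 - 1*25) = 8*(2 - 25) = 8*(-23) = -184)
(w + 2528)/(-501 - 1764) = (-184 + 2528)/(-501 - 1764) = 2344/(-2265) = 2344*(-1/2265) = -2344/2265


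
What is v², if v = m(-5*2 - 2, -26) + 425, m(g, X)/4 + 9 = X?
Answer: 81225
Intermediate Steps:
m(g, X) = -36 + 4*X
v = 285 (v = (-36 + 4*(-26)) + 425 = (-36 - 104) + 425 = -140 + 425 = 285)
v² = 285² = 81225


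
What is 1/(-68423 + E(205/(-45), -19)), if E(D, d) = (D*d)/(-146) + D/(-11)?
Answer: -1606/109887625 ≈ -1.4615e-5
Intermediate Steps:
E(D, d) = -D/11 - D*d/146 (E(D, d) = (D*d)*(-1/146) + D*(-1/11) = -D*d/146 - D/11 = -D/11 - D*d/146)
1/(-68423 + E(205/(-45), -19)) = 1/(-68423 - 205/(-45)*(146 + 11*(-19))/1606) = 1/(-68423 - 205*(-1/45)*(146 - 209)/1606) = 1/(-68423 - 1/1606*(-41/9)*(-63)) = 1/(-68423 - 287/1606) = 1/(-109887625/1606) = -1606/109887625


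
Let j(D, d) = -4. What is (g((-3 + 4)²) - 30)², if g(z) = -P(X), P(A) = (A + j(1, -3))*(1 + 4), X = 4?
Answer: 900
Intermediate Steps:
P(A) = -20 + 5*A (P(A) = (A - 4)*(1 + 4) = (-4 + A)*5 = -20 + 5*A)
g(z) = 0 (g(z) = -(-20 + 5*4) = -(-20 + 20) = -1*0 = 0)
(g((-3 + 4)²) - 30)² = (0 - 30)² = (-30)² = 900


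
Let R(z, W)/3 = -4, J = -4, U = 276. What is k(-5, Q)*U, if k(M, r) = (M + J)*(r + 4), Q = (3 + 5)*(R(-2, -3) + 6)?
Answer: 109296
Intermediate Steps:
R(z, W) = -12 (R(z, W) = 3*(-4) = -12)
Q = -48 (Q = (3 + 5)*(-12 + 6) = 8*(-6) = -48)
k(M, r) = (-4 + M)*(4 + r) (k(M, r) = (M - 4)*(r + 4) = (-4 + M)*(4 + r))
k(-5, Q)*U = (-16 - 4*(-48) + 4*(-5) - 5*(-48))*276 = (-16 + 192 - 20 + 240)*276 = 396*276 = 109296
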